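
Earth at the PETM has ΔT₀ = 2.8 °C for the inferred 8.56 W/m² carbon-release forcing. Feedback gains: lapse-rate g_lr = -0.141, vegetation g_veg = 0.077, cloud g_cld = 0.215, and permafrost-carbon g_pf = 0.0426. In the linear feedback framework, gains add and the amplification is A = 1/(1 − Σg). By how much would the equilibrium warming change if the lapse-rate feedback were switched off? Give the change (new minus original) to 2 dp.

Original: g = 0.1936, ΔT = 2.8/(1−0.1936) = 3.4722 °C.
Without lapse-rate: g' = 0.3346, ΔT' = 2.8/(1−0.3346) = 4.2080 °C.
Change = 4.2080 − 3.4722 = 0.74 °C.

0.74 °C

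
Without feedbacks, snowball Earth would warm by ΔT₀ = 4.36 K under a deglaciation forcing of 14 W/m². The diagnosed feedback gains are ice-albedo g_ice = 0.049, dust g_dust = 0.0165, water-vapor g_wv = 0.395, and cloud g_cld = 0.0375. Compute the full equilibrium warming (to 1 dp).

8.7 K

Total gain g = 0.049 + 0.0165 + 0.395 + 0.0375 = 0.498.
Amplification A = 1/(1 − 0.498) = 1.992.
ΔT = 4.36 × 1.992 = 8.7 K.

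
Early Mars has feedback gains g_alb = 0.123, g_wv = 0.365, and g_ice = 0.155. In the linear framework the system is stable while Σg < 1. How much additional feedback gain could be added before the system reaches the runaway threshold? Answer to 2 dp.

Current total gain = 0.123 + 0.365 + 0.155 = 0.643.
Margin to runaway = 1 − 0.643 = 0.36.

0.36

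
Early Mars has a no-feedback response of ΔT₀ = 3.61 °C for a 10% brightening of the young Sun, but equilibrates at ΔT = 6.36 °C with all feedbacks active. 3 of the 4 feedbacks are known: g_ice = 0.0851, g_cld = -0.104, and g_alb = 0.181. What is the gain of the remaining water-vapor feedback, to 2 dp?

Amplification A = ΔT/ΔT₀ = 6.36/3.61 = 1.762.
Total gain g = 1 − 1/A = 1 − 1/1.762 = 0.4325.
Known gains sum to 0.0851 − 0.104 + 0.181 = 0.1621.
g_wv = 0.4325 − 0.1621 = 0.27.

0.27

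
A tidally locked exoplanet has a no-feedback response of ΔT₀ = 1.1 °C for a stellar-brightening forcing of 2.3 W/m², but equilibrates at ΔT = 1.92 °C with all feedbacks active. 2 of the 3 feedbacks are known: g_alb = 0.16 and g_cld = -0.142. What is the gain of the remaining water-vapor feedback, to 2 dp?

Amplification A = ΔT/ΔT₀ = 1.92/1.1 = 1.745.
Total gain g = 1 − 1/A = 1 − 1/1.745 = 0.4269.
Known gains sum to 0.16 − 0.142 = 0.018.
g_wv = 0.4269 − 0.018 = 0.41.

0.41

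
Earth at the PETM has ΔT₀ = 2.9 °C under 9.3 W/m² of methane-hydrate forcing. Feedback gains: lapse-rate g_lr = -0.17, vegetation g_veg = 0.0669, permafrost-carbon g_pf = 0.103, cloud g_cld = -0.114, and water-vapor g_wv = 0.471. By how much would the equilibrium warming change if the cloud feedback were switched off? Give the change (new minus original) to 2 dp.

0.97 °C

Original: g = 0.3569, ΔT = 2.9/(1−0.3569) = 4.5094 °C.
Without cloud: g' = 0.4709, ΔT' = 2.9/(1−0.4709) = 5.4810 °C.
Change = 5.4810 − 4.5094 = 0.97 °C.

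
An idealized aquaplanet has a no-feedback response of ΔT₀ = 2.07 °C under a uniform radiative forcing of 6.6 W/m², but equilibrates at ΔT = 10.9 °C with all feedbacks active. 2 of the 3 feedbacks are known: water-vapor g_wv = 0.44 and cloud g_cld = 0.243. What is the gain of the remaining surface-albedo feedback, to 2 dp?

Amplification A = ΔT/ΔT₀ = 10.9/2.07 = 5.266.
Total gain g = 1 − 1/A = 1 − 1/5.266 = 0.8101.
Known gains sum to 0.44 + 0.243 = 0.683.
g_alb = 0.8101 − 0.683 = 0.13.

0.13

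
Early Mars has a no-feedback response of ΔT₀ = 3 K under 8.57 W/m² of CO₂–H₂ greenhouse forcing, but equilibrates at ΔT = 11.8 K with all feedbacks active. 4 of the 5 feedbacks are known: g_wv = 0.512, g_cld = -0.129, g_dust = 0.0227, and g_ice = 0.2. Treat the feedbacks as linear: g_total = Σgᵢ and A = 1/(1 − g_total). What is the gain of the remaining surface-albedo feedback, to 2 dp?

Amplification A = ΔT/ΔT₀ = 11.8/3 = 3.933.
Total gain g = 1 − 1/A = 1 − 1/3.933 = 0.7457.
Known gains sum to 0.512 − 0.129 + 0.0227 + 0.2 = 0.6057.
g_alb = 0.7457 − 0.6057 = 0.14.

0.14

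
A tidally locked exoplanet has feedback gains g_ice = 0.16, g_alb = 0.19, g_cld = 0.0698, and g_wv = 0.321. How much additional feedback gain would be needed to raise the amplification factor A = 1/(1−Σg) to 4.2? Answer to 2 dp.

0.02

Current total gain = 0.7408.
Target gain for A = 4.2: g* = 1 − 1/4.2 = 0.7619.
Additional gain needed = 0.7619 − 0.7408 = 0.02.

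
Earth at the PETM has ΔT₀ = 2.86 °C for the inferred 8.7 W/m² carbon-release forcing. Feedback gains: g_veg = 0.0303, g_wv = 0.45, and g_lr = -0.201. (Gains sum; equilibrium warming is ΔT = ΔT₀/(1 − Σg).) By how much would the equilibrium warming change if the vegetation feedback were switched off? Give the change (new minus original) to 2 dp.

-0.16 °C

Original: g = 0.2793, ΔT = 2.86/(1−0.2793) = 3.9684 °C.
Without vegetation: g' = 0.249, ΔT' = 2.86/(1−0.249) = 3.8083 °C.
Change = 3.8083 − 3.9684 = -0.16 °C.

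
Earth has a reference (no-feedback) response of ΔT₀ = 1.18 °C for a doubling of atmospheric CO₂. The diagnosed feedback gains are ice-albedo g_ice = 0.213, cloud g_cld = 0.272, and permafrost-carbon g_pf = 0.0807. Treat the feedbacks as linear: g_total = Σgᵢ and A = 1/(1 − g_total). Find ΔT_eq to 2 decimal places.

Total gain g = 0.213 + 0.272 + 0.0807 = 0.5657.
Amplification A = 1/(1 − 0.5657) = 2.303.
ΔT = 1.18 × 2.303 = 2.72 °C.

2.72 °C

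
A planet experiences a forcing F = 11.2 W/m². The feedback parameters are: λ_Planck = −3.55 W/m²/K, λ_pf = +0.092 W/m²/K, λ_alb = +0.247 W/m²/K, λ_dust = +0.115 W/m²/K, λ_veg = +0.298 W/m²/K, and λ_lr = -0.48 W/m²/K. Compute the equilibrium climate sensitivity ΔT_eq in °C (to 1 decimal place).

3.4 °C

Net feedback parameter λ = (−3.55) + (+0.092) + (+0.247) + (+0.115) + (+0.298) + (-0.48) = -3.278 W/m²/K.
ΔT = −F/λ = −11.2/(-3.278) = 3.4 °C.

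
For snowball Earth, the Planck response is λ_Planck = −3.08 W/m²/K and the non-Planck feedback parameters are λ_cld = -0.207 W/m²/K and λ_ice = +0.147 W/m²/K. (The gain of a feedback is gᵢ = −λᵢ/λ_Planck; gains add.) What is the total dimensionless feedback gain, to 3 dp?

-0.019

Convert to gains: g_cld = -0.207/3.08 = -0.06721; g_ice = 0.147/3.08 = 0.04773.
Total gain g = -0.01948.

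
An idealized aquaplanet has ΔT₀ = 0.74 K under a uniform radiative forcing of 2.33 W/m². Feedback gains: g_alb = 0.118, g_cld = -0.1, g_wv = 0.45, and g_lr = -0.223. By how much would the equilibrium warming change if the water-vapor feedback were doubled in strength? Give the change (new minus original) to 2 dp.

Original: g = 0.245, ΔT = 0.74/(1−0.245) = 0.9801 K.
With doubled water-vapor: g' = 0.695, ΔT' = 0.74/(1−0.695) = 2.4262 K.
Change = 2.4262 − 0.9801 = 1.45 K.

1.45 K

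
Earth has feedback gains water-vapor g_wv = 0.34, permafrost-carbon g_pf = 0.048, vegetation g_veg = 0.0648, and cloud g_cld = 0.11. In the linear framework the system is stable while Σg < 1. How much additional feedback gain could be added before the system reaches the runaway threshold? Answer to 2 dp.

0.44

Current total gain = 0.34 + 0.048 + 0.0648 + 0.11 = 0.5628.
Margin to runaway = 1 − 0.5628 = 0.44.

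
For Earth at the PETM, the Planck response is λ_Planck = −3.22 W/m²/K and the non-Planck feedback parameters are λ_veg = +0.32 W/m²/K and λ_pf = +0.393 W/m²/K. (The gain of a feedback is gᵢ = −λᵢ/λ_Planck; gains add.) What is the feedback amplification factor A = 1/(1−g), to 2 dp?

Convert to gains: g_veg = 0.32/3.22 = 0.09938; g_pf = 0.393/3.22 = 0.122.
Total gain g = 0.22138.
A = 1/(1 − 0.22138) = 1.28.

1.28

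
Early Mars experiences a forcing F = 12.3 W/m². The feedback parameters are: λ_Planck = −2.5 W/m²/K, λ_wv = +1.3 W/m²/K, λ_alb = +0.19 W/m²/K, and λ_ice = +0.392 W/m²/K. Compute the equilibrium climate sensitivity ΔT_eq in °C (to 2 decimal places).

19.90 °C

Net feedback parameter λ = (−2.5) + (+1.3) + (+0.19) + (+0.392) = -0.618 W/m²/K.
ΔT = −F/λ = −12.3/(-0.618) = 19.90 °C.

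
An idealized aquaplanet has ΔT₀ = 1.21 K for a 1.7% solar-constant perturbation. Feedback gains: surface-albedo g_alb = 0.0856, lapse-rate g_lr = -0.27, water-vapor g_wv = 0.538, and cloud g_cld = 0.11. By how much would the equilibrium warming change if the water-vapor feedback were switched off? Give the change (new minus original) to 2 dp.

Original: g = 0.4636, ΔT = 1.21/(1−0.4636) = 2.2558 K.
Without water-vapor: g' = -0.0744, ΔT' = 1.21/(1+0.0744) = 1.1262 K.
Change = 1.1262 − 2.2558 = -1.13 K.

-1.13 K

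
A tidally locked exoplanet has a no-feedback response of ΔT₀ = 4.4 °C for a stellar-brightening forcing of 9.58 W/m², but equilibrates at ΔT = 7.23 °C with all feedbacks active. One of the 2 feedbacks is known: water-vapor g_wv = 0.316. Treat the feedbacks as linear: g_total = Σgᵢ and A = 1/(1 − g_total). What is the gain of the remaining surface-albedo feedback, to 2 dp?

0.08

Amplification A = ΔT/ΔT₀ = 7.23/4.4 = 1.643.
Total gain g = 1 − 1/A = 1 − 1/1.643 = 0.3914.
The known gain is 0.316.
g_alb = 0.3914 − 0.316 = 0.08.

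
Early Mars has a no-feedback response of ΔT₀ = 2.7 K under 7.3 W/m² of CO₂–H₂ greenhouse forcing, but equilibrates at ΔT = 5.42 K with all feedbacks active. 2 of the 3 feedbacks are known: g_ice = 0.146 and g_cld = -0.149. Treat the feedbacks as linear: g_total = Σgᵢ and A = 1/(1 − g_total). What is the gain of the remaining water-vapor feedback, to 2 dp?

Amplification A = ΔT/ΔT₀ = 5.42/2.7 = 2.007.
Total gain g = 1 − 1/A = 1 − 1/2.007 = 0.5017.
Known gains sum to 0.146 − 0.149 = -0.003.
g_wv = 0.5017 + 0.003 = 0.50.

0.50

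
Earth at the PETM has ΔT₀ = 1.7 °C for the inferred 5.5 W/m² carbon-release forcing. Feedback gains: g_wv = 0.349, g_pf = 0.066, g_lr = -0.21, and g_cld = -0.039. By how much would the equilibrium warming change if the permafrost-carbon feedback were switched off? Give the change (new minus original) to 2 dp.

-0.15 °C

Original: g = 0.166, ΔT = 1.7/(1−0.166) = 2.0384 °C.
Without permafrost-carbon: g' = 0.1, ΔT' = 1.7/(1−0.1) = 1.8889 °C.
Change = 1.8889 − 2.0384 = -0.15 °C.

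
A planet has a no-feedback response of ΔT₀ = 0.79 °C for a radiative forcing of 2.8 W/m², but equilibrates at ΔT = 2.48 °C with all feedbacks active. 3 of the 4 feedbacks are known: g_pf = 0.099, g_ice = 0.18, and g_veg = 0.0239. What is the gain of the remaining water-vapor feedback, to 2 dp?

Amplification A = ΔT/ΔT₀ = 2.48/0.79 = 3.139.
Total gain g = 1 − 1/A = 1 − 1/3.139 = 0.6814.
Known gains sum to 0.099 + 0.18 + 0.0239 = 0.3029.
g_wv = 0.6814 − 0.3029 = 0.38.

0.38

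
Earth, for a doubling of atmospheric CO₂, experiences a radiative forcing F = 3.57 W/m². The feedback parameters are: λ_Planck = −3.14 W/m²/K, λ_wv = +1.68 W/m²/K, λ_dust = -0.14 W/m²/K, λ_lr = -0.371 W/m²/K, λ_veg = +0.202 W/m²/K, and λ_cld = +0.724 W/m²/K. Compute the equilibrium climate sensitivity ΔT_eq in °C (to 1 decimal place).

Net feedback parameter λ = (−3.14) + (+1.68) + (-0.14) + (-0.371) + (+0.202) + (+0.724) = -1.045 W/m²/K.
ΔT = −F/λ = −3.57/(-1.045) = 3.4 °C.

3.4 °C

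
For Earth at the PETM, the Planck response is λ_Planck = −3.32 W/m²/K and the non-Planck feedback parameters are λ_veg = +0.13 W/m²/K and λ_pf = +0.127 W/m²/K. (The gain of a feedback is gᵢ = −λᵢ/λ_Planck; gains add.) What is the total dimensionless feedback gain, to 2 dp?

Convert to gains: g_veg = 0.13/3.32 = 0.03916; g_pf = 0.127/3.32 = 0.03825.
Total gain g = 0.07741.

0.08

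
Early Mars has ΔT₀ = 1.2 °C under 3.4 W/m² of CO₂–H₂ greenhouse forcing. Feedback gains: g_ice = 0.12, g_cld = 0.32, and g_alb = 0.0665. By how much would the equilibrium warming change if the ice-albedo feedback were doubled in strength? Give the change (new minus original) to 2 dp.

Original: g = 0.5065, ΔT = 1.2/(1−0.5065) = 2.4316 °C.
With doubled ice-albedo: g' = 0.6265, ΔT' = 1.2/(1−0.6265) = 3.2129 °C.
Change = 3.2129 − 2.4316 = 0.78 °C.

0.78 °C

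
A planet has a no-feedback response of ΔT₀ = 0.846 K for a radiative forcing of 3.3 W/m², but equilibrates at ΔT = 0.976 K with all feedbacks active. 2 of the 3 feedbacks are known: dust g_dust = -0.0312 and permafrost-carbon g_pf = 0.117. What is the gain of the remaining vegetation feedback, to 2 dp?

0.05

Amplification A = ΔT/ΔT₀ = 0.976/0.846 = 1.154.
Total gain g = 1 − 1/A = 1 − 1/1.154 = 0.1334.
Known gains sum to -0.0312 + 0.117 = 0.0858.
g_veg = 0.1334 − 0.0858 = 0.05.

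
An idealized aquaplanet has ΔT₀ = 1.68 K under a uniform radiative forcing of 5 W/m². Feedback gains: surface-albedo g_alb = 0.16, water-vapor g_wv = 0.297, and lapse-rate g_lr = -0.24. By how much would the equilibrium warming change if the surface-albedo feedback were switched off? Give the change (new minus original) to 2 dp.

-0.36 K

Original: g = 0.217, ΔT = 1.68/(1−0.217) = 2.1456 K.
Without surface-albedo: g' = 0.057, ΔT' = 1.68/(1−0.057) = 1.7815 K.
Change = 1.7815 − 2.1456 = -0.36 K.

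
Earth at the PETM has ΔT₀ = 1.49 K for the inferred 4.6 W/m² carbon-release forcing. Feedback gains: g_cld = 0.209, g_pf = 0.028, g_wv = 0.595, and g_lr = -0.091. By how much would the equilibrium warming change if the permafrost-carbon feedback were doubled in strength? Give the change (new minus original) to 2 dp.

Original: g = 0.741, ΔT = 1.49/(1−0.741) = 5.7529 K.
With doubled permafrost-carbon: g' = 0.769, ΔT' = 1.49/(1−0.769) = 6.4502 K.
Change = 6.4502 − 5.7529 = 0.70 K.

0.70 K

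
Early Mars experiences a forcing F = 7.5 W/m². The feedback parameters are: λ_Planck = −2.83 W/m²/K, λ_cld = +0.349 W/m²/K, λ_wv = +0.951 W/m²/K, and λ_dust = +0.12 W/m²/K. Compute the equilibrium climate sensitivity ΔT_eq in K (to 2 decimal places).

Net feedback parameter λ = (−2.83) + (+0.349) + (+0.951) + (+0.12) = -1.41 W/m²/K.
ΔT = −F/λ = −7.5/(-1.41) = 5.32 K.

5.32 K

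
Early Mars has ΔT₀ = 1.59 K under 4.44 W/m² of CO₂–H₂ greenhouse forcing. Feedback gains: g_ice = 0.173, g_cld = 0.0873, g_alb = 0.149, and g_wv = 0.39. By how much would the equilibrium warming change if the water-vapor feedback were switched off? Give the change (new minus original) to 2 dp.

-5.23 K

Original: g = 0.7993, ΔT = 1.59/(1−0.7993) = 7.9223 K.
Without water-vapor: g' = 0.4093, ΔT' = 1.59/(1−0.4093) = 2.6917 K.
Change = 2.6917 − 7.9223 = -5.23 K.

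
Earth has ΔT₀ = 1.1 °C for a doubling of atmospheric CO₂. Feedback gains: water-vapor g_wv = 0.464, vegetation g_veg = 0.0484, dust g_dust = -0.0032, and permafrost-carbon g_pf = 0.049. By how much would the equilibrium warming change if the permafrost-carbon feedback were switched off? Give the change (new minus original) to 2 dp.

-0.25 °C

Original: g = 0.5582, ΔT = 1.1/(1−0.5582) = 2.4898 °C.
Without permafrost-carbon: g' = 0.5092, ΔT' = 1.1/(1−0.5092) = 2.2412 °C.
Change = 2.2412 − 2.4898 = -0.25 °C.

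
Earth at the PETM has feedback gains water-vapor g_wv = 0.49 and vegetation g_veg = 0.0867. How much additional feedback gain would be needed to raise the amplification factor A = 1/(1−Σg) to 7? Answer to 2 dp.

0.28

Current total gain = 0.5767.
Target gain for A = 7: g* = 1 − 1/7 = 0.8571.
Additional gain needed = 0.8571 − 0.5767 = 0.28.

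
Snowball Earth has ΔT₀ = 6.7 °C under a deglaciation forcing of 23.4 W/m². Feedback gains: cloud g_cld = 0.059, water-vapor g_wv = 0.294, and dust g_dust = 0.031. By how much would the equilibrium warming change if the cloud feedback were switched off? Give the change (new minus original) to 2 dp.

Original: g = 0.384, ΔT = 6.7/(1−0.384) = 10.8766 °C.
Without cloud: g' = 0.325, ΔT' = 6.7/(1−0.325) = 9.9259 °C.
Change = 9.9259 − 10.8766 = -0.95 °C.

-0.95 °C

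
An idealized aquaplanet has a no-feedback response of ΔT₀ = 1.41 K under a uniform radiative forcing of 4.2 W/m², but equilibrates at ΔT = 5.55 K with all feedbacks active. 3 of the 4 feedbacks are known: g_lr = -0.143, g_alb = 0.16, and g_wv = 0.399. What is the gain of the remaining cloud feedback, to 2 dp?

0.33

Amplification A = ΔT/ΔT₀ = 5.55/1.41 = 3.936.
Total gain g = 1 − 1/A = 1 − 1/3.936 = 0.7459.
Known gains sum to -0.143 + 0.16 + 0.399 = 0.416.
g_cld = 0.7459 − 0.416 = 0.33.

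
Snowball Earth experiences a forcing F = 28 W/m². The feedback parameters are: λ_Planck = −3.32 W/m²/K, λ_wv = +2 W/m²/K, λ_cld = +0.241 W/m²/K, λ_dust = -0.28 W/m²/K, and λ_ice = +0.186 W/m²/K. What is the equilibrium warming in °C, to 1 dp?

Net feedback parameter λ = (−3.32) + (+2) + (+0.241) + (-0.28) + (+0.186) = -1.173 W/m²/K.
ΔT = −F/λ = −28/(-1.173) = 23.9 °C.

23.9 °C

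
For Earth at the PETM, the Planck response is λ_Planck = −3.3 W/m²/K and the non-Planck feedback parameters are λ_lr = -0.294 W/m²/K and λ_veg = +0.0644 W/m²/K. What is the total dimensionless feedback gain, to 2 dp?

-0.07

Convert to gains: g_lr = -0.294/3.3 = -0.08909; g_veg = 0.0644/3.3 = 0.01952.
Total gain g = -0.06957.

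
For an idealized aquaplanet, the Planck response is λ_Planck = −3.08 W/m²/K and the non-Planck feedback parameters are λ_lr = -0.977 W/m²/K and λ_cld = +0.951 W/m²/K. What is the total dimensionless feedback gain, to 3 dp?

-0.008

Convert to gains: g_lr = -0.977/3.08 = -0.3172; g_cld = 0.951/3.08 = 0.3088.
Total gain g = -0.0084.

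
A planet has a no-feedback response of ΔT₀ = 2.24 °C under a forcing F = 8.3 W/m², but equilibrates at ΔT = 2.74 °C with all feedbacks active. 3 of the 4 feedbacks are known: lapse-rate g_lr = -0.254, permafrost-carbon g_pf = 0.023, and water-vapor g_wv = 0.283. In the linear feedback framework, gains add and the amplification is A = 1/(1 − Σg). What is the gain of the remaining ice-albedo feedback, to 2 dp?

0.13

Amplification A = ΔT/ΔT₀ = 2.74/2.24 = 1.223.
Total gain g = 1 − 1/A = 1 − 1/1.223 = 0.1823.
Known gains sum to -0.254 + 0.023 + 0.283 = 0.052.
g_ice = 0.1823 − 0.052 = 0.13.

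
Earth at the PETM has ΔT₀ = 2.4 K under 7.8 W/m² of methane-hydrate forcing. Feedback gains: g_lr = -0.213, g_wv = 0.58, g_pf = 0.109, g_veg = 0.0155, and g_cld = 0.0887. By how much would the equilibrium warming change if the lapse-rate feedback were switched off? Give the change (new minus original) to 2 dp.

Original: g = 0.5802, ΔT = 2.4/(1−0.5802) = 5.7170 K.
Without lapse-rate: g' = 0.7932, ΔT' = 2.4/(1−0.7932) = 11.6054 K.
Change = 11.6054 − 5.7170 = 5.89 K.

5.89 K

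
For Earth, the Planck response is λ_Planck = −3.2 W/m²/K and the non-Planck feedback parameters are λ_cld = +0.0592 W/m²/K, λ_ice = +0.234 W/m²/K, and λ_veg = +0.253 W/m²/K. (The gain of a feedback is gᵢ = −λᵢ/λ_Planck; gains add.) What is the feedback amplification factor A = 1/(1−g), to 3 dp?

1.206

Convert to gains: g_cld = 0.0592/3.2 = 0.0185; g_ice = 0.234/3.2 = 0.07312; g_veg = 0.253/3.2 = 0.07906.
Total gain g = 0.17068.
A = 1/(1 − 0.17068) = 1.206.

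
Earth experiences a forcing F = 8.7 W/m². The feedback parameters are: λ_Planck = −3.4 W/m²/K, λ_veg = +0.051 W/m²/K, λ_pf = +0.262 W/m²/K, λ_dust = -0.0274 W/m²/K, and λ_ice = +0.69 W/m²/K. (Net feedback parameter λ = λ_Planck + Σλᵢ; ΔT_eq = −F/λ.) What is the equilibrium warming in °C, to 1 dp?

3.6 °C

Net feedback parameter λ = (−3.4) + (+0.051) + (+0.262) + (-0.0274) + (+0.69) = -2.4244 W/m²/K.
ΔT = −F/λ = −8.7/(-2.4244) = 3.6 °C.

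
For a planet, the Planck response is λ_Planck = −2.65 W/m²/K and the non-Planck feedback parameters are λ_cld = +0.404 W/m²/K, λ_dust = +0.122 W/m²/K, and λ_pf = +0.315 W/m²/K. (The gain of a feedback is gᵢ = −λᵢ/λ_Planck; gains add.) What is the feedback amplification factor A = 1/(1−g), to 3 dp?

1.465

Convert to gains: g_cld = 0.404/2.65 = 0.1525; g_dust = 0.122/2.65 = 0.04604; g_pf = 0.315/2.65 = 0.1189.
Total gain g = 0.31744.
A = 1/(1 − 0.31744) = 1.465.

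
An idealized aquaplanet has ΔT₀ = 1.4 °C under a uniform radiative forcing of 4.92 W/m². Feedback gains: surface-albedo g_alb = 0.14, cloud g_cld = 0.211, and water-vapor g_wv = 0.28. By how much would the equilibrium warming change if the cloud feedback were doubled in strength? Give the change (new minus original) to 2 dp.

Original: g = 0.631, ΔT = 1.4/(1−0.631) = 3.7940 °C.
With doubled cloud: g' = 0.842, ΔT' = 1.4/(1−0.842) = 8.8608 °C.
Change = 8.8608 − 3.7940 = 5.07 °C.

5.07 °C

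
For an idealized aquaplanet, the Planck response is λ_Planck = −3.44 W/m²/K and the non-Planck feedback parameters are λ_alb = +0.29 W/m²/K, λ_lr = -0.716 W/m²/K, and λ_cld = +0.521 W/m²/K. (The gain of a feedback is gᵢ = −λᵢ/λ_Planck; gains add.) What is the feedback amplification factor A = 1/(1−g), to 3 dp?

1.028

Convert to gains: g_alb = 0.29/3.44 = 0.0843; g_lr = -0.716/3.44 = -0.2081; g_cld = 0.521/3.44 = 0.1515.
Total gain g = 0.0277.
A = 1/(1 − 0.0277) = 1.028.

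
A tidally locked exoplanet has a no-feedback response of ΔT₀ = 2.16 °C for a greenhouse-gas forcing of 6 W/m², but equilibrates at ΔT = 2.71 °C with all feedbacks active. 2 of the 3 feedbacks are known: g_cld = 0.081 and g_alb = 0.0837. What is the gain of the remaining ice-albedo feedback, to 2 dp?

0.04

Amplification A = ΔT/ΔT₀ = 2.71/2.16 = 1.255.
Total gain g = 1 − 1/A = 1 − 1/1.255 = 0.2032.
Known gains sum to 0.081 + 0.0837 = 0.1647.
g_ice = 0.2032 − 0.1647 = 0.04.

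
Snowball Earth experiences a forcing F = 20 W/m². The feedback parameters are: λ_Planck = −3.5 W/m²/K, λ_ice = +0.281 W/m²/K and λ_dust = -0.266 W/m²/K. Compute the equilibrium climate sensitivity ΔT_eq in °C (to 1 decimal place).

5.7 °C

Net feedback parameter λ = (−3.5) + (+0.281) + (-0.266) = -3.485 W/m²/K.
ΔT = −F/λ = −20/(-3.485) = 5.7 °C.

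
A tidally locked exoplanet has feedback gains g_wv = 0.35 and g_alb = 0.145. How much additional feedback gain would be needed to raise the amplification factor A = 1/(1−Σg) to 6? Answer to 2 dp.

Current total gain = 0.495.
Target gain for A = 6: g* = 1 − 1/6 = 0.8333.
Additional gain needed = 0.8333 − 0.495 = 0.34.

0.34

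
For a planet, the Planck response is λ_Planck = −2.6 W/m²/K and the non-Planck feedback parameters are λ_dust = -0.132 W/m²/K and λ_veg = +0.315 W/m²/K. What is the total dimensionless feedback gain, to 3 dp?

0.070

Convert to gains: g_dust = -0.132/2.6 = -0.05077; g_veg = 0.315/2.6 = 0.1212.
Total gain g = 0.07043.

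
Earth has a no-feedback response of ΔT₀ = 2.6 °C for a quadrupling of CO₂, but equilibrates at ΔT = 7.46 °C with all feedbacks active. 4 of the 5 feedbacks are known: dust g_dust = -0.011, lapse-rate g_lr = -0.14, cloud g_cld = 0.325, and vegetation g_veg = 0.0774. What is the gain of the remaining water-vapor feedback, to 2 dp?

0.40

Amplification A = ΔT/ΔT₀ = 7.46/2.6 = 2.869.
Total gain g = 1 − 1/A = 1 − 1/2.869 = 0.6514.
Known gains sum to -0.011 − 0.14 + 0.325 + 0.0774 = 0.2514.
g_wv = 0.6514 − 0.2514 = 0.40.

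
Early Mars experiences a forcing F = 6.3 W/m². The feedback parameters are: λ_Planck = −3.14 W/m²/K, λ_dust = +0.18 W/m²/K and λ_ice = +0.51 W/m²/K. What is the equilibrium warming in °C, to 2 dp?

Net feedback parameter λ = (−3.14) + (+0.18) + (+0.51) = -2.45 W/m²/K.
ΔT = −F/λ = −6.3/(-2.45) = 2.57 °C.

2.57 °C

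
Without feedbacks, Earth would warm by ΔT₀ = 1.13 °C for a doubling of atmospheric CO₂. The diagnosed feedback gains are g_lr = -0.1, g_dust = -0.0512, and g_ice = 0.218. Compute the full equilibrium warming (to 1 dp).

Total gain g = -0.1 − 0.0512 + 0.218 = 0.0668.
Amplification A = 1/(1 − 0.0668) = 1.072.
ΔT = 1.13 × 1.072 = 1.2 °C.

1.2 °C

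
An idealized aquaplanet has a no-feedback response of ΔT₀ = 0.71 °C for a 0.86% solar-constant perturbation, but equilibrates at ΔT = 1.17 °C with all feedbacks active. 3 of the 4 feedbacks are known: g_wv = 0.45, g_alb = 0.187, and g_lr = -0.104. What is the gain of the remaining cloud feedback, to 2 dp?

Amplification A = ΔT/ΔT₀ = 1.17/0.71 = 1.648.
Total gain g = 1 − 1/A = 1 − 1/1.648 = 0.3932.
Known gains sum to 0.45 + 0.187 − 0.104 = 0.533.
g_cld = 0.3932 − 0.533 = -0.14.

-0.14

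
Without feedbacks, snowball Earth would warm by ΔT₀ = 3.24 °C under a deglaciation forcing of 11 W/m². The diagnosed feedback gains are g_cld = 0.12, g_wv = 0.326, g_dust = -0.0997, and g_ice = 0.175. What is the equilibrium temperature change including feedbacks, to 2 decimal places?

6.77 °C

Total gain g = 0.12 + 0.326 − 0.0997 + 0.175 = 0.5213.
Amplification A = 1/(1 − 0.5213) = 2.089.
ΔT = 3.24 × 2.089 = 6.77 °C.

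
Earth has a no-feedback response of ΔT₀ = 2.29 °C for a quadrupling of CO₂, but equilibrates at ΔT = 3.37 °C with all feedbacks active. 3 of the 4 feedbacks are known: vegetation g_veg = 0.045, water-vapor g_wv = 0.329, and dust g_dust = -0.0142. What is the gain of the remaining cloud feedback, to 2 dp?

-0.04

Amplification A = ΔT/ΔT₀ = 3.37/2.29 = 1.472.
Total gain g = 1 − 1/A = 1 − 1/1.472 = 0.3207.
Known gains sum to 0.045 + 0.329 − 0.0142 = 0.3598.
g_cld = 0.3207 − 0.3598 = -0.04.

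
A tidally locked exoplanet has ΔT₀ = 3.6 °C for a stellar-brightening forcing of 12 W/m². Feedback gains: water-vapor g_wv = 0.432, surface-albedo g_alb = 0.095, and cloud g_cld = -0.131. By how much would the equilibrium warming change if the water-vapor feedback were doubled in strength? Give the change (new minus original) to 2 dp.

14.97 °C

Original: g = 0.396, ΔT = 3.6/(1−0.396) = 5.9603 °C.
With doubled water-vapor: g' = 0.828, ΔT' = 3.6/(1−0.828) = 20.9302 °C.
Change = 20.9302 − 5.9603 = 14.97 °C.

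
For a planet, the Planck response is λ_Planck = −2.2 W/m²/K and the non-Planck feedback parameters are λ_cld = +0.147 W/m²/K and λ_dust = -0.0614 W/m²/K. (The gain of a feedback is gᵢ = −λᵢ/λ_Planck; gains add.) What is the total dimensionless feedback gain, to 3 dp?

0.039

Convert to gains: g_cld = 0.147/2.2 = 0.06682; g_dust = -0.0614/2.2 = -0.02791.
Total gain g = 0.03891.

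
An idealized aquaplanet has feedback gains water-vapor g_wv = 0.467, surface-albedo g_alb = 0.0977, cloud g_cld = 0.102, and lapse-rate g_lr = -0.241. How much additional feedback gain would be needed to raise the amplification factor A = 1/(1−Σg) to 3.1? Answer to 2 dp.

0.25

Current total gain = 0.4257.
Target gain for A = 3.1: g* = 1 − 1/3.1 = 0.6774.
Additional gain needed = 0.6774 − 0.4257 = 0.25.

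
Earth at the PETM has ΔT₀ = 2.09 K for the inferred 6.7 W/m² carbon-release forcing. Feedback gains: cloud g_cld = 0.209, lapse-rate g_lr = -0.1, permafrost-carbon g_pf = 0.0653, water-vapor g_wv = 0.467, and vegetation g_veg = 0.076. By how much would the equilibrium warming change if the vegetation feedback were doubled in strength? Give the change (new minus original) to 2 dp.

2.72 K

Original: g = 0.7173, ΔT = 2.09/(1−0.7173) = 7.3930 K.
With doubled vegetation: g' = 0.7933, ΔT' = 2.09/(1−0.7933) = 10.1113 K.
Change = 10.1113 − 7.3930 = 2.72 K.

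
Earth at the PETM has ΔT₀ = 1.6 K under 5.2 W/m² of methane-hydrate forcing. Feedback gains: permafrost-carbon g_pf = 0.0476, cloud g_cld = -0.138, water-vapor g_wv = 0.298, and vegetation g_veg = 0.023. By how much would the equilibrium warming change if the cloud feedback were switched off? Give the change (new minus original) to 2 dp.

Original: g = 0.2306, ΔT = 1.6/(1−0.2306) = 2.0795 K.
Without cloud: g' = 0.3686, ΔT' = 1.6/(1−0.3686) = 2.5341 K.
Change = 2.5341 − 2.0795 = 0.45 K.

0.45 K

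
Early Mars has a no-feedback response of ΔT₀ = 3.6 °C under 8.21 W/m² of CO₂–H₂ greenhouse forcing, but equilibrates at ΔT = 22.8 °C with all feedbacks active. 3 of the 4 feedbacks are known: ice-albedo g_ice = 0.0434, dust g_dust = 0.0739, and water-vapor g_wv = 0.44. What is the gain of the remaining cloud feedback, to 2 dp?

Amplification A = ΔT/ΔT₀ = 22.8/3.6 = 6.333.
Total gain g = 1 − 1/A = 1 − 1/6.333 = 0.8421.
Known gains sum to 0.0434 + 0.0739 + 0.44 = 0.5573.
g_cld = 0.8421 − 0.5573 = 0.28.

0.28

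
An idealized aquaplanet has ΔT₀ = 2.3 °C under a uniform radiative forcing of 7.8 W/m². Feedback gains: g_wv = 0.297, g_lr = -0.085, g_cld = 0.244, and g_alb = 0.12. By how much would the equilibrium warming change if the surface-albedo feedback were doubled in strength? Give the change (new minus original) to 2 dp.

2.14 °C

Original: g = 0.576, ΔT = 2.3/(1−0.576) = 5.4245 °C.
With doubled surface-albedo: g' = 0.696, ΔT' = 2.3/(1−0.696) = 7.5658 °C.
Change = 7.5658 − 5.4245 = 2.14 °C.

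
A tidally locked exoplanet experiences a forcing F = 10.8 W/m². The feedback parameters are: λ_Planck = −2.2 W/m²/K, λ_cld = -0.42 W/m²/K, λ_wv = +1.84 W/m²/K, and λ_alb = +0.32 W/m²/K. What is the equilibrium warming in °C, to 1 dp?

Net feedback parameter λ = (−2.2) + (-0.42) + (+1.84) + (+0.32) = -0.46 W/m²/K.
ΔT = −F/λ = −10.8/(-0.46) = 23.5 °C.

23.5 °C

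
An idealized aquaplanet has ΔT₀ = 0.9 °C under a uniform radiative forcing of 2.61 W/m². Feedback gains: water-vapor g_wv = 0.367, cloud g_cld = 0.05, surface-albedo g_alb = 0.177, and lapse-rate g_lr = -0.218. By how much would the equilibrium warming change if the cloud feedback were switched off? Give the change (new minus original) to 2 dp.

Original: g = 0.376, ΔT = 0.9/(1−0.376) = 1.4423 °C.
Without cloud: g' = 0.326, ΔT' = 0.9/(1−0.326) = 1.3353 °C.
Change = 1.3353 − 1.4423 = -0.11 °C.

-0.11 °C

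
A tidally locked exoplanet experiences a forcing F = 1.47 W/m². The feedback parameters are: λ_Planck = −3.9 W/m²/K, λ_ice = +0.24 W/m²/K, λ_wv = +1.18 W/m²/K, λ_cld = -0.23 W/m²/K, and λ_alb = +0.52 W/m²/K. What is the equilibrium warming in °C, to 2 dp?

Net feedback parameter λ = (−3.9) + (+0.24) + (+1.18) + (-0.23) + (+0.52) = -2.19 W/m²/K.
ΔT = −F/λ = −1.47/(-2.19) = 0.67 °C.

0.67 °C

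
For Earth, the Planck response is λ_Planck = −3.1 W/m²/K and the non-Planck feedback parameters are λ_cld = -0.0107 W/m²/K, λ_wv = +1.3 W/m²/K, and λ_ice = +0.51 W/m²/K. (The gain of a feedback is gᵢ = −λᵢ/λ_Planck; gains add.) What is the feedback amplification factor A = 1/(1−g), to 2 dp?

Convert to gains: g_cld = -0.0107/3.1 = -0.003452; g_wv = 1.3/3.1 = 0.4194; g_ice = 0.51/3.1 = 0.1645.
Total gain g = 0.580448.
A = 1/(1 − 0.580448) = 2.38.

2.38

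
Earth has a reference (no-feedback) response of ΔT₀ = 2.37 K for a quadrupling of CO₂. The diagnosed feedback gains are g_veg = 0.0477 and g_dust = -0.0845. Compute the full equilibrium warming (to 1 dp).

2.3 K

Total gain g = 0.0477 − 0.0845 = -0.0368.
Amplification A = 1/(1 + 0.0368) = 0.9645.
ΔT = 2.37 × 0.9645 = 2.3 K.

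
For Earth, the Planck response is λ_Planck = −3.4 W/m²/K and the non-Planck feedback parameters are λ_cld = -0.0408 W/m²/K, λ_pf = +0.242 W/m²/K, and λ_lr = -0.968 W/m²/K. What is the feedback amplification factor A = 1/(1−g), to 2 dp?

Convert to gains: g_cld = -0.0408/3.4 = -0.012; g_pf = 0.242/3.4 = 0.07118; g_lr = -0.968/3.4 = -0.2847.
Total gain g = -0.22552.
A = 1/(1 + 0.22552) = 0.82.

0.82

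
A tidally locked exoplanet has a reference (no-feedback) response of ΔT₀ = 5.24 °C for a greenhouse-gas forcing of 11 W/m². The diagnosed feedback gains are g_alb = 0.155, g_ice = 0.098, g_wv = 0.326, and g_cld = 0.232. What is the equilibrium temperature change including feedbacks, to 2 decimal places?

27.72 °C

Total gain g = 0.155 + 0.098 + 0.326 + 0.232 = 0.811.
Amplification A = 1/(1 − 0.811) = 5.291.
ΔT = 5.24 × 5.291 = 27.72 °C.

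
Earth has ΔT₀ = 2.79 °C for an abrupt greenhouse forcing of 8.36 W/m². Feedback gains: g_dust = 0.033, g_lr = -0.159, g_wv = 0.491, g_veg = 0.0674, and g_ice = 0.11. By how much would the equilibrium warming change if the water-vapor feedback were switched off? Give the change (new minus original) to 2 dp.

-3.16 °C

Original: g = 0.5424, ΔT = 2.79/(1−0.5424) = 6.0970 °C.
Without water-vapor: g' = 0.0514, ΔT' = 2.79/(1−0.0514) = 2.9412 °C.
Change = 2.9412 − 6.0970 = -3.16 °C.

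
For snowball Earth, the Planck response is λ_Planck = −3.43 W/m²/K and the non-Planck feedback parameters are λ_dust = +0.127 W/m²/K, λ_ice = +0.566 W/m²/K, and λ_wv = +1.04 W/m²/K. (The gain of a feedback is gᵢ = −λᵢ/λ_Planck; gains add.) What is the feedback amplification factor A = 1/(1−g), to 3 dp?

2.021

Convert to gains: g_dust = 0.127/3.43 = 0.03703; g_ice = 0.566/3.43 = 0.165; g_wv = 1.04/3.43 = 0.3032.
Total gain g = 0.50523.
A = 1/(1 − 0.50523) = 2.021.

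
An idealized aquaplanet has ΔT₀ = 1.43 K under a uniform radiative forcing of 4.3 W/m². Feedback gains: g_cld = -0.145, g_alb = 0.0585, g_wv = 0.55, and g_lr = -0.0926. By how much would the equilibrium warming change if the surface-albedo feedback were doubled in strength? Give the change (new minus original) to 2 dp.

Original: g = 0.3709, ΔT = 1.43/(1−0.3709) = 2.2731 K.
With doubled surface-albedo: g' = 0.4294, ΔT' = 1.43/(1−0.4294) = 2.5061 K.
Change = 2.5061 − 2.2731 = 0.23 K.

0.23 K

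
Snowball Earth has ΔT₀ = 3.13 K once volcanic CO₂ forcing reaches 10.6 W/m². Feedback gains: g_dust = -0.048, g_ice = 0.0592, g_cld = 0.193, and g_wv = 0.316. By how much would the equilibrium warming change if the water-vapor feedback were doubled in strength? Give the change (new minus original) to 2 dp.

12.59 K

Original: g = 0.5202, ΔT = 3.13/(1−0.5202) = 6.5236 K.
With doubled water-vapor: g' = 0.8362, ΔT' = 3.13/(1−0.8362) = 19.1087 K.
Change = 19.1087 − 6.5236 = 12.59 K.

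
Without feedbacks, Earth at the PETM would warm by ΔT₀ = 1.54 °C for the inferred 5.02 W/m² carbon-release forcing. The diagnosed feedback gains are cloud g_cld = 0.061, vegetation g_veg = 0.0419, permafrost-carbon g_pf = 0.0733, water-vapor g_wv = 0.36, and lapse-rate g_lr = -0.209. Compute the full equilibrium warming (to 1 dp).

2.3 °C

Total gain g = 0.061 + 0.0419 + 0.0733 + 0.36 − 0.209 = 0.3272.
Amplification A = 1/(1 − 0.3272) = 1.486.
ΔT = 1.54 × 1.486 = 2.3 °C.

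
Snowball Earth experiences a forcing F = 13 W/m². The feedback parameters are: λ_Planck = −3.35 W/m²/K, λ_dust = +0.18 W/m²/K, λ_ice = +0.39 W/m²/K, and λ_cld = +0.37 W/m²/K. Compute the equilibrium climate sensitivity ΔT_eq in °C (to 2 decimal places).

5.39 °C

Net feedback parameter λ = (−3.35) + (+0.18) + (+0.39) + (+0.37) = -2.41 W/m²/K.
ΔT = −F/λ = −13/(-2.41) = 5.39 °C.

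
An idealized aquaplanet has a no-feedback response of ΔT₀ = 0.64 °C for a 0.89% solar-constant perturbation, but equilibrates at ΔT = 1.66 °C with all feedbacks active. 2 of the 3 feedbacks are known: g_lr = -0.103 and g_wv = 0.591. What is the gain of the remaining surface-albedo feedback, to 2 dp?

Amplification A = ΔT/ΔT₀ = 1.66/0.64 = 2.594.
Total gain g = 1 − 1/A = 1 − 1/2.594 = 0.6145.
Known gains sum to -0.103 + 0.591 = 0.488.
g_alb = 0.6145 − 0.488 = 0.13.

0.13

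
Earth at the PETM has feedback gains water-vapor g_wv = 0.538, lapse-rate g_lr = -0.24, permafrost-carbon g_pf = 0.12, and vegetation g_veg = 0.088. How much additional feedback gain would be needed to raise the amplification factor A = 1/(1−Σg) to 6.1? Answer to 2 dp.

Current total gain = 0.506.
Target gain for A = 6.1: g* = 1 − 1/6.1 = 0.8361.
Additional gain needed = 0.8361 − 0.506 = 0.33.

0.33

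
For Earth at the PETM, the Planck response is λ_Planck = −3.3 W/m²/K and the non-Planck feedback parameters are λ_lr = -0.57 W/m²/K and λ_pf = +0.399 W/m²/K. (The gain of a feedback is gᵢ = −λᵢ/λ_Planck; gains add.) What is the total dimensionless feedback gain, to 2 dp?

-0.05

Convert to gains: g_lr = -0.57/3.3 = -0.1727; g_pf = 0.399/3.3 = 0.1209.
Total gain g = -0.0518.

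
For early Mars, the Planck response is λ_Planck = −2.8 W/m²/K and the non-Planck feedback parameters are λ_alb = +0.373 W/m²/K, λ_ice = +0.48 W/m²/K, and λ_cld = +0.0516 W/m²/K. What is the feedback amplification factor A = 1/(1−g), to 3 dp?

Convert to gains: g_alb = 0.373/2.8 = 0.1332; g_ice = 0.48/2.8 = 0.1714; g_cld = 0.0516/2.8 = 0.01843.
Total gain g = 0.32303.
A = 1/(1 − 0.32303) = 1.477.

1.477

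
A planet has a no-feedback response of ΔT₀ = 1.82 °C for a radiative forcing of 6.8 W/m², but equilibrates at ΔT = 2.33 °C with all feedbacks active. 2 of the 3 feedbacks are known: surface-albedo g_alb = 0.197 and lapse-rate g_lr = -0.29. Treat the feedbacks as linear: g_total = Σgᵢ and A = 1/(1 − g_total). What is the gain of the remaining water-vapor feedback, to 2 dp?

0.31

Amplification A = ΔT/ΔT₀ = 2.33/1.82 = 1.28.
Total gain g = 1 − 1/A = 1 − 1/1.28 = 0.2188.
Known gains sum to 0.197 − 0.29 = -0.093.
g_wv = 0.2188 + 0.093 = 0.31.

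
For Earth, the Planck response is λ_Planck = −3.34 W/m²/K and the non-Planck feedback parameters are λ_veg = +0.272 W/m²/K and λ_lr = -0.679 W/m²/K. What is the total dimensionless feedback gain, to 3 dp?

Convert to gains: g_veg = 0.272/3.34 = 0.08144; g_lr = -0.679/3.34 = -0.2033.
Total gain g = -0.12186.

-0.122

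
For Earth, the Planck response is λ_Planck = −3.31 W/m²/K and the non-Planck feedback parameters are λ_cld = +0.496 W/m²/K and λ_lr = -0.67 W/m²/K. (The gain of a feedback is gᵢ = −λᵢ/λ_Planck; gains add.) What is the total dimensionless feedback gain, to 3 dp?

Convert to gains: g_cld = 0.496/3.31 = 0.1498; g_lr = -0.67/3.31 = -0.2024.
Total gain g = -0.0526.

-0.053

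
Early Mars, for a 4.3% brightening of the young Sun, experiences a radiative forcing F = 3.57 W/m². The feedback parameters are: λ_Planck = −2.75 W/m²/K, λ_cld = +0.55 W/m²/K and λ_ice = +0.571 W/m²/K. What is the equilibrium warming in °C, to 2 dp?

2.19 °C

Net feedback parameter λ = (−2.75) + (+0.55) + (+0.571) = -1.629 W/m²/K.
ΔT = −F/λ = −3.57/(-1.629) = 2.19 °C.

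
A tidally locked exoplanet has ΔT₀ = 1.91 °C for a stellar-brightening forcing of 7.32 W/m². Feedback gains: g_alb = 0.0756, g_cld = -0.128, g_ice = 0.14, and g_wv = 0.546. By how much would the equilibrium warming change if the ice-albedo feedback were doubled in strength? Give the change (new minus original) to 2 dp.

Original: g = 0.6336, ΔT = 1.91/(1−0.6336) = 5.2129 °C.
With doubled ice-albedo: g' = 0.7736, ΔT' = 1.91/(1−0.7736) = 8.4364 °C.
Change = 8.4364 − 5.2129 = 3.22 °C.

3.22 °C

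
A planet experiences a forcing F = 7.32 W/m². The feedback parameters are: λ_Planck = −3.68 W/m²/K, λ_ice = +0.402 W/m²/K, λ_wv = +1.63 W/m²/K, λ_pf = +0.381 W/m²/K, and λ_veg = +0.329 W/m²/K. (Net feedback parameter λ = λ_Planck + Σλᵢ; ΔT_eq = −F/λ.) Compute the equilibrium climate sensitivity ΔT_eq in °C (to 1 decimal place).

Net feedback parameter λ = (−3.68) + (+0.402) + (+1.63) + (+0.381) + (+0.329) = -0.938 W/m²/K.
ΔT = −F/λ = −7.32/(-0.938) = 7.8 °C.

7.8 °C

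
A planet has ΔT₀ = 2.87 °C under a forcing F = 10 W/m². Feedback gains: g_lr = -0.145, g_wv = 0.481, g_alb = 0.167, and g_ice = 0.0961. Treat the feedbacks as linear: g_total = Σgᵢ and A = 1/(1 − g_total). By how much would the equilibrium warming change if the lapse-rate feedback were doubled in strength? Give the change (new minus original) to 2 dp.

Original: g = 0.5991, ΔT = 2.87/(1−0.5991) = 7.1589 °C.
With doubled lapse-rate: g' = 0.4541, ΔT' = 2.87/(1−0.4541) = 5.2574 °C.
Change = 5.2574 − 7.1589 = -1.90 °C.

-1.90 °C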